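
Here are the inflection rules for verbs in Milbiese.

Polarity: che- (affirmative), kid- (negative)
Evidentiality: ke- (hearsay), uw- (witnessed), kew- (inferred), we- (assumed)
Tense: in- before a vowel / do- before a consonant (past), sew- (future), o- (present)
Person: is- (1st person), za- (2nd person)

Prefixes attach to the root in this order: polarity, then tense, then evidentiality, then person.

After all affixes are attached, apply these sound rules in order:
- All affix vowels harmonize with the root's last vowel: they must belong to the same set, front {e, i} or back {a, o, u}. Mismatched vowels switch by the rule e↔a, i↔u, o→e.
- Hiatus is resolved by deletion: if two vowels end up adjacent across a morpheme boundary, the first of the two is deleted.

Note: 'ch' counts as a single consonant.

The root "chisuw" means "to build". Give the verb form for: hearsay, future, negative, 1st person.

uskasawkudchisuw

Attach polarity negative kid- → kidchisuw.
Attach tense future sew- → sewkidchisuw.
Attach evidentiality hearsay ke- → kesewkidchisuw.
Attach person 1st person is- → iskesewkidchisuw.
Apply vowel harmony: iskesewkidchisuw → uskasawkudchisuw.
Vowel deletion: no change.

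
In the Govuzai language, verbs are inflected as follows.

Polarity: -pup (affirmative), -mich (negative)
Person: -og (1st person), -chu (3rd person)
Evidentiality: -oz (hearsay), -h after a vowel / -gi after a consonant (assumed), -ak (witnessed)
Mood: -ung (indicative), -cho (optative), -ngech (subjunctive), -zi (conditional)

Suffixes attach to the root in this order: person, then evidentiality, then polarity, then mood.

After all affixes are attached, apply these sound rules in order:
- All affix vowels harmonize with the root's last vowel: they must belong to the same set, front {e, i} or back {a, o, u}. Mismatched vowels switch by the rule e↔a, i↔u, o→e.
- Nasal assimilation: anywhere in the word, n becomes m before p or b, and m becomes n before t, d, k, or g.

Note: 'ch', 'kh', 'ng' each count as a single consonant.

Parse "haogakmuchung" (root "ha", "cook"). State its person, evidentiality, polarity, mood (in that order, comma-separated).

Segment: ha-og-ak-mich-ung.
person: -og → 1st person.
evidentiality: -ak → witnessed.
polarity: -mich → negative.
mood: -ung → indicative.

1st person, witnessed, negative, indicative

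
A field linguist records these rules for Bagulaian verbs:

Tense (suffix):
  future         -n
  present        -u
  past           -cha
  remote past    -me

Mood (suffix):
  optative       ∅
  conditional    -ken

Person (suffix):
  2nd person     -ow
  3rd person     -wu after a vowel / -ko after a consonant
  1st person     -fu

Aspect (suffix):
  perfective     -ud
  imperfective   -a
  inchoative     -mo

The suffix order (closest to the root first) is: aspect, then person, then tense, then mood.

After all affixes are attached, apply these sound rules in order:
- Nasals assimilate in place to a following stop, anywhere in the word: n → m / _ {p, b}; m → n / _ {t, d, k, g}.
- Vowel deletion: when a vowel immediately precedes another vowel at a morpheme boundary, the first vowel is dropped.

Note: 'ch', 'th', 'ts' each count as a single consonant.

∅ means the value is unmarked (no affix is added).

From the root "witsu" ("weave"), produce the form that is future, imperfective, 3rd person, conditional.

witsawunken

Attach aspect imperfective -a → witsua.
Attach person 3rd person -wu (after vowel 'a') → witsuawu.
Attach tense future -n → witsuawun.
Attach mood conditional -ken → witsuawunken.
Nasal assimilation: no change.
Apply vowel deletion: witsuawunken → witsawunken.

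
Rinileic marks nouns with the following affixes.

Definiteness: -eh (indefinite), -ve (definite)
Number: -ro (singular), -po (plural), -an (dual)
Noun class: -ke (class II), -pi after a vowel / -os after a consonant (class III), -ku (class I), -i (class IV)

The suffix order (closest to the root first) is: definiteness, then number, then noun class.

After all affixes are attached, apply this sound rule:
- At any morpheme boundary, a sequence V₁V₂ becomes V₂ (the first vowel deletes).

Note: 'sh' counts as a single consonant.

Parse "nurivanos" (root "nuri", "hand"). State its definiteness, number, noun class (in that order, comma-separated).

definite, dual, class III

Segment: nuri-ve-an-os.
definiteness: -ve → definite.
number: -an → dual.
noun class: -pi/os → class III.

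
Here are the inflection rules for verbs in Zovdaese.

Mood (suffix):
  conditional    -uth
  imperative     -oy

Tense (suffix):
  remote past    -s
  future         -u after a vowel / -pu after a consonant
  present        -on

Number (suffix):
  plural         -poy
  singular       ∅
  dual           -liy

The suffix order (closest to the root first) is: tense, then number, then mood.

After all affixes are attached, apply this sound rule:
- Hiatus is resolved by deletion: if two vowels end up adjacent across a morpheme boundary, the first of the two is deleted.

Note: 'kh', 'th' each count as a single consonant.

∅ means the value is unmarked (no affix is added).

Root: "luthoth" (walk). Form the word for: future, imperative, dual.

luthothpuliyoy

Attach tense future -pu (after consonant 'th') → luthothpu.
Attach number dual -liy → luthothpuliy.
Attach mood imperative -oy → luthothpuliyoy.
Vowel deletion: no change.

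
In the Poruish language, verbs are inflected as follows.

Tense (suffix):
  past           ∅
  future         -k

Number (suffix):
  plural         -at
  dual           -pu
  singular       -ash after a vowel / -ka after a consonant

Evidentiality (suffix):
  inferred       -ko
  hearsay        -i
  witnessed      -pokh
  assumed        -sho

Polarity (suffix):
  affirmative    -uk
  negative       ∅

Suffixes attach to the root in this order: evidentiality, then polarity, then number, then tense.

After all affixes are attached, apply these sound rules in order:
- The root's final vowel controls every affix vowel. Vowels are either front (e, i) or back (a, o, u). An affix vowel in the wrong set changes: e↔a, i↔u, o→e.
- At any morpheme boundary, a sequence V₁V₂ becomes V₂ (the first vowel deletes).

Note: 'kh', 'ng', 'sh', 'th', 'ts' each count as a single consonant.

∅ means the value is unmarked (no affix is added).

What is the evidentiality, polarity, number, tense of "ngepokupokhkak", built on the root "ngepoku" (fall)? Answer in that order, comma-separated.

witnessed, negative, singular, future

Segment: ngepoku-pokh-ka-k.
evidentiality: -pokh → witnessed.
polarity: ∅ → negative.
number: -ash/ka → singular.
tense: -k → future.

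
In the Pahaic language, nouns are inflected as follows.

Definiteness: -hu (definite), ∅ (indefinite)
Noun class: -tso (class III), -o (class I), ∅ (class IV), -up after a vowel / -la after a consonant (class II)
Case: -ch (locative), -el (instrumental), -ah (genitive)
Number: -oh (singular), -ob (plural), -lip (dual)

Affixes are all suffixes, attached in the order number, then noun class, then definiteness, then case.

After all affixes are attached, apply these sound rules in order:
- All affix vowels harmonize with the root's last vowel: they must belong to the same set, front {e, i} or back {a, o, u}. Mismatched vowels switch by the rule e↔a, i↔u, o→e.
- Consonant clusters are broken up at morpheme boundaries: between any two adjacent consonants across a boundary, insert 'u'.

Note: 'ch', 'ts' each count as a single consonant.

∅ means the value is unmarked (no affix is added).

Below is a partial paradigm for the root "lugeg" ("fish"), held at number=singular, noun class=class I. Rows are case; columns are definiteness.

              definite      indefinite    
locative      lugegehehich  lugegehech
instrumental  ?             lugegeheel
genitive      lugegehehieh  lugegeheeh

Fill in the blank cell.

lugegehehiel

Attach number singular -oh → lugegoh.
Attach noun class class I -o → lugegoho.
Attach definiteness definite -hu → lugegohohu.
Attach case instrumental -el → lugegohohuel.
Apply vowel harmony: lugegohohuel → lugegehehiel.
Epenthesis: no change.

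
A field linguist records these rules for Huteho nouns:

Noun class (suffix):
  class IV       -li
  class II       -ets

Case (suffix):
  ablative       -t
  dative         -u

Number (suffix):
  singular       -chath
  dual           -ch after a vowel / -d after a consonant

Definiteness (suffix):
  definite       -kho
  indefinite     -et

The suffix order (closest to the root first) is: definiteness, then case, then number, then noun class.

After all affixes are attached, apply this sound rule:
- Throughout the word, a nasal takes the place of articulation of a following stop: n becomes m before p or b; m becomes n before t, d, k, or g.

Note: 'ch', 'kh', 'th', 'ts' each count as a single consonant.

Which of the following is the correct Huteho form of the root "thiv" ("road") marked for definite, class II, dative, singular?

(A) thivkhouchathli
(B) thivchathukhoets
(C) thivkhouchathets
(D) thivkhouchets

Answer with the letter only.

Attach definiteness definite -kho → thivkho.
Attach case dative -u → thivkhou.
Attach number singular -chath → thivkhouchath.
Attach noun class class II -ets → thivkhouchathets.
Nasal assimilation: no change.
So the correct form is thivkhouchathets, option (C).
(D) thivkhouchets is wrong: it uses dual instead of singular for number.
(A) thivkhouchathli is wrong: it uses class IV instead of class II for noun class.
(B) thivchathukhoets is wrong: it has the affixes in the wrong order.

C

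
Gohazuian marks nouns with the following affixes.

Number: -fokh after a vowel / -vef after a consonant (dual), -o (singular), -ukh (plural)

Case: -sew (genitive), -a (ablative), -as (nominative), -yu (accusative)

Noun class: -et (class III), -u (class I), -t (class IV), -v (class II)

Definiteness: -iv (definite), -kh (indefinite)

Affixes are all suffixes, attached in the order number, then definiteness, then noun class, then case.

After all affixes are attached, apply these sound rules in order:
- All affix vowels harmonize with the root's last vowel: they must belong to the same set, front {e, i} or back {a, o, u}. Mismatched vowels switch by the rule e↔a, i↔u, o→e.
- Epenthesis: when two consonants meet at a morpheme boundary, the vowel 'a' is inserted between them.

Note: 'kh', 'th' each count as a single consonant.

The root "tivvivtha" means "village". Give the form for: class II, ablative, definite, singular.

tivvivthaouvava

Attach number singular -o → tivvivthao.
Attach definiteness definite -iv → tivvivthaoiv.
Attach noun class class II -v → tivvivthaoivv.
Attach case ablative -a → tivvivthaoivva.
Apply vowel harmony: tivvivthaoivva → tivvivthaouvva.
Apply epenthesis: tivvivthaouvva → tivvivthaouvava.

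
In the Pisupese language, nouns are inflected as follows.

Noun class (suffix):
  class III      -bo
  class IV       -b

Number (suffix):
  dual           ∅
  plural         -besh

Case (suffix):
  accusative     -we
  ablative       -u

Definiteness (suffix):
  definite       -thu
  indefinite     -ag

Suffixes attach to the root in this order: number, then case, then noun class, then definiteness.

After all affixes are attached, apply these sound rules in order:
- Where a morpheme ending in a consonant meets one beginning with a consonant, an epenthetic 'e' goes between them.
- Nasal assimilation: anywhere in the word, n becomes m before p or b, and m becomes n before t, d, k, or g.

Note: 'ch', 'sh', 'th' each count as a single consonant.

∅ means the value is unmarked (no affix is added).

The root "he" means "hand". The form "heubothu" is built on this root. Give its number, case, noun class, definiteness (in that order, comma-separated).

dual, ablative, class III, definite

Segment: he-u-bo-thu.
number: ∅ → dual.
case: -u → ablative.
noun class: -bo → class III.
definiteness: -thu → definite.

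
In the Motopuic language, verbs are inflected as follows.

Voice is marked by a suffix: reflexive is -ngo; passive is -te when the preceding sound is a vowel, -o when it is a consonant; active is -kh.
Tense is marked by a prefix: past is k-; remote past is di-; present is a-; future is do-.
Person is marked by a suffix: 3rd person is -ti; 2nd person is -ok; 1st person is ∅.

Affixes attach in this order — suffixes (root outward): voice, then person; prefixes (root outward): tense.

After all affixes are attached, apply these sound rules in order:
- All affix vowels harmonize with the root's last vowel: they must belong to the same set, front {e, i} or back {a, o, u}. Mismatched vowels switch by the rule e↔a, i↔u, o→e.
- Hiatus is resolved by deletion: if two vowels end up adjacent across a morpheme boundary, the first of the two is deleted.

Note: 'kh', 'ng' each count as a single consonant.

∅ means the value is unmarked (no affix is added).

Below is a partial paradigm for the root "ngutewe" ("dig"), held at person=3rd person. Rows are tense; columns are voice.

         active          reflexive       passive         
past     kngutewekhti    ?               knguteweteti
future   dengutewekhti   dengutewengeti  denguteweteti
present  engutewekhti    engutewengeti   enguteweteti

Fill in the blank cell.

kngutewengeti

Attach voice reflexive -ngo → ngutewengo.
Attach person 3rd person -ti → ngutewengoti.
Attach tense past k- → kngutewengoti.
Apply vowel harmony: kngutewengoti → kngutewengeti.
Vowel deletion: no change.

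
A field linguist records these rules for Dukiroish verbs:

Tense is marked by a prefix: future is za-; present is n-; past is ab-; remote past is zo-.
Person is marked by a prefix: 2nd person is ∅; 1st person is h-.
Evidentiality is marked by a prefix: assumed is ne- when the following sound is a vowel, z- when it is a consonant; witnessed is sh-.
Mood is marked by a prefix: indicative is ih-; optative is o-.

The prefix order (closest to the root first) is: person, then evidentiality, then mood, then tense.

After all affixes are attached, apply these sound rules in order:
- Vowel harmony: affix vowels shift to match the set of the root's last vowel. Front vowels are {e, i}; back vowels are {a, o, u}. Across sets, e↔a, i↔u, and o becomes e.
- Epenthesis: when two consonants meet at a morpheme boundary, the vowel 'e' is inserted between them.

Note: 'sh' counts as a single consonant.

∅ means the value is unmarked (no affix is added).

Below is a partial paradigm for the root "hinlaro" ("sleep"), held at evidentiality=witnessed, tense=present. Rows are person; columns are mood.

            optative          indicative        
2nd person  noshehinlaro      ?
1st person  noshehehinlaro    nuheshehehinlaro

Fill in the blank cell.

person = 2nd person: zero marking, form stays hinlaro.
Attach evidentiality witnessed sh- → shhinlaro.
Attach mood indicative ih- → ihshhinlaro.
Attach tense present n- → nihshhinlaro.
Apply vowel harmony: nihshhinlaro → nuhshhinlaro.
Apply epenthesis: nuhshhinlaro → nuheshehinlaro.

nuheshehinlaro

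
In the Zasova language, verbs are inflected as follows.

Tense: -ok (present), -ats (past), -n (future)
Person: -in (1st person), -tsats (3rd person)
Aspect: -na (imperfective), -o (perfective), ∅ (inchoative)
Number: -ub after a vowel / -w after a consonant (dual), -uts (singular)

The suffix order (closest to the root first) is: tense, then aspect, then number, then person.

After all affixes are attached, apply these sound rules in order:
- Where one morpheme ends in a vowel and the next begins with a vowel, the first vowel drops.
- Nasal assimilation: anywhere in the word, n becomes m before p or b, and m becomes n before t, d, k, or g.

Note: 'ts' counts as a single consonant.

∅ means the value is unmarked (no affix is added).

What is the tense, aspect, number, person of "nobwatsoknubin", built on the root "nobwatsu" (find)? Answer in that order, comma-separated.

Segment: nobwatsu-ok-na-ub-in.
tense: -ok → present.
aspect: -na → imperfective.
number: -ub/w → dual.
person: -in → 1st person.

present, imperfective, dual, 1st person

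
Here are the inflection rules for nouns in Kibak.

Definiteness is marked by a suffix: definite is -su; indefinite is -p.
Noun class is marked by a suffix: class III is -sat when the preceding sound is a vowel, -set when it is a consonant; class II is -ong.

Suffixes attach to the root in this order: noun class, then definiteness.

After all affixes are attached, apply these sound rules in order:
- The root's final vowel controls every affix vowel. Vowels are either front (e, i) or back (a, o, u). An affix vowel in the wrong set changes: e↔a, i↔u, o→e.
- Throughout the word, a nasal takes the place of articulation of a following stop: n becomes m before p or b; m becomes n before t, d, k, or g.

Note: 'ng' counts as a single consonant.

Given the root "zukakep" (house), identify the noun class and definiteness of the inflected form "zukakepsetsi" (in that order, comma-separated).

Segment: zukakep-set-su.
noun class: -sat/set → class III.
definiteness: -su → definite.

class III, definite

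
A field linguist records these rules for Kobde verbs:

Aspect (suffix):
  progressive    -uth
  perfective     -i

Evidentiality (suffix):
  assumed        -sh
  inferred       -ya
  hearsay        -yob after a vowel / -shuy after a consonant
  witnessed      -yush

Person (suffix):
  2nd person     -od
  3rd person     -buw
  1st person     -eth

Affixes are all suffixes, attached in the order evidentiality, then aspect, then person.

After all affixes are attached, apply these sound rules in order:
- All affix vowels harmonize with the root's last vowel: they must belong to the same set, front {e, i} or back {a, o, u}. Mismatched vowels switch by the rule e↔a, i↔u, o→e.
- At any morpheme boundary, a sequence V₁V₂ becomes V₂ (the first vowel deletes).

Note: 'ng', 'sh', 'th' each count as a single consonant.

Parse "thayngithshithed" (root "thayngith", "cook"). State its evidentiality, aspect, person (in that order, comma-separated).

Segment: thayngith-sh-uth-od.
evidentiality: -sh → assumed.
aspect: -uth → progressive.
person: -od → 2nd person.

assumed, progressive, 2nd person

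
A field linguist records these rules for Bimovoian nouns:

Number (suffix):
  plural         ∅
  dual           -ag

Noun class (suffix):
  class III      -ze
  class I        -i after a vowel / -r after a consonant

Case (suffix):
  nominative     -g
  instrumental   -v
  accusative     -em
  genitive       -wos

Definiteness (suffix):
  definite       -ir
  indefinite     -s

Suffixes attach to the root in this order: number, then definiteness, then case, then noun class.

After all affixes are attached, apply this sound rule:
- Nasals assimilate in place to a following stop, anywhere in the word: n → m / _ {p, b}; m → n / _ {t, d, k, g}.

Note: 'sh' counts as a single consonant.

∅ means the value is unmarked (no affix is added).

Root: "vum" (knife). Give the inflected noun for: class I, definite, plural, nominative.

vumirgr

number = plural: zero marking, form stays vum.
Attach definiteness definite -ir → vumir.
Attach case nominative -g → vumirg.
Attach noun class class I -r (after consonant 'g') → vumirgr.
Nasal assimilation: no change.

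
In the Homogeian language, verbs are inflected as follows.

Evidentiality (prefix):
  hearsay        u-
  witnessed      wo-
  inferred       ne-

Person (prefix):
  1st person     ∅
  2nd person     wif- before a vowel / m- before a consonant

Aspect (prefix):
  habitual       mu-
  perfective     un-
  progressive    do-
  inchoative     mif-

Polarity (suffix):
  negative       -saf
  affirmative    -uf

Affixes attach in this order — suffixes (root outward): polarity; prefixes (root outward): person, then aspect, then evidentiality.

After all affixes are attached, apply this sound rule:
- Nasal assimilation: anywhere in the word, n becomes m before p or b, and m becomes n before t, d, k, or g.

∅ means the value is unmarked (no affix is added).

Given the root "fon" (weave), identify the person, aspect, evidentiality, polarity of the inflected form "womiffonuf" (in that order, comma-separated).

1st person, inchoative, witnessed, affirmative

Segment: wo-mif-fon-uf.
person: ∅ → 1st person.
aspect: mif- → inchoative.
evidentiality: wo- → witnessed.
polarity: -uf → affirmative.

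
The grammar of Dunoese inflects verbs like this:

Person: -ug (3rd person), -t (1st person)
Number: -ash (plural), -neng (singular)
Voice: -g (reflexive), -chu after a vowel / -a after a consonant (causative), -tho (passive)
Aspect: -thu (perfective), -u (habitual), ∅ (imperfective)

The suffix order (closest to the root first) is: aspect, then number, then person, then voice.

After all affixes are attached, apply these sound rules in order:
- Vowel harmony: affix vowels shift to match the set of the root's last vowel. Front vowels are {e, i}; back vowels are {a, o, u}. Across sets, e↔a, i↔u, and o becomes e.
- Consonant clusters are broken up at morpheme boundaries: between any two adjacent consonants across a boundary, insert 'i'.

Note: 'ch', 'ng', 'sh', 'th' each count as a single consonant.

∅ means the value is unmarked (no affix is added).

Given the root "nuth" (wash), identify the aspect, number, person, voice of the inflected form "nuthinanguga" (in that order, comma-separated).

Segment: nuth-neng-ug-a.
aspect: ∅ → imperfective.
number: -neng → singular.
person: -ug → 3rd person.
voice: -chu/a → causative.

imperfective, singular, 3rd person, causative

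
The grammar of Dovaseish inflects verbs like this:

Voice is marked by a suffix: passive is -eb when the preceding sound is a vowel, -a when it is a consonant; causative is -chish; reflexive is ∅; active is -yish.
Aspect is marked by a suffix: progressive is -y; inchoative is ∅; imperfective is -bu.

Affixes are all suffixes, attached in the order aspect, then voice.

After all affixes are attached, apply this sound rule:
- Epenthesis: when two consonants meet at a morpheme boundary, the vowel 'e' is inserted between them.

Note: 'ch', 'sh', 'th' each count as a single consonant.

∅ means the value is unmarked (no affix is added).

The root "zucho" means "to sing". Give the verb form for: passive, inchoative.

aspect = inchoative: zero marking, form stays zucho.
Attach voice passive -eb (after vowel 'o') → zuchoeb.
Epenthesis: no change.

zuchoeb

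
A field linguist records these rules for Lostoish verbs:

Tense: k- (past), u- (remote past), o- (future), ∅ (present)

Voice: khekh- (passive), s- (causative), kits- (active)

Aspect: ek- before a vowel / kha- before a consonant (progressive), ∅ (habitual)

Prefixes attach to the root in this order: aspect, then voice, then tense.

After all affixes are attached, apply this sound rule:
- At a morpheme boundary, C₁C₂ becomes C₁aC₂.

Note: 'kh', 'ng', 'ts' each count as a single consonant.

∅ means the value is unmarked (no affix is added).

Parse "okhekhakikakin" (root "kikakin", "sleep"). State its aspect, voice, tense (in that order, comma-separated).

Segment: o-khekh-kikakin.
aspect: ∅ → habitual.
voice: khekh- → passive.
tense: o- → future.

habitual, passive, future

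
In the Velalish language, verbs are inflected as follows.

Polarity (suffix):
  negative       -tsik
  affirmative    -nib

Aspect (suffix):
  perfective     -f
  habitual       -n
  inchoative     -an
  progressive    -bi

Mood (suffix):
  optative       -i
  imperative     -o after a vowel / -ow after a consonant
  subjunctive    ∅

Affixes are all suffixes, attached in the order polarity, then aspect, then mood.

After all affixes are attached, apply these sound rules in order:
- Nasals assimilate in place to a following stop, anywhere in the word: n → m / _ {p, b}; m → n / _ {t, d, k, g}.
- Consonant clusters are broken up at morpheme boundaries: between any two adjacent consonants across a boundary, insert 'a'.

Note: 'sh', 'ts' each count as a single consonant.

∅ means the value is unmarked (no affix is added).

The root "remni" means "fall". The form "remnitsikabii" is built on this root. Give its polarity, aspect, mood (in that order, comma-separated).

Segment: remni-tsik-bi-i.
polarity: -tsik → negative.
aspect: -bi → progressive.
mood: -i → optative.

negative, progressive, optative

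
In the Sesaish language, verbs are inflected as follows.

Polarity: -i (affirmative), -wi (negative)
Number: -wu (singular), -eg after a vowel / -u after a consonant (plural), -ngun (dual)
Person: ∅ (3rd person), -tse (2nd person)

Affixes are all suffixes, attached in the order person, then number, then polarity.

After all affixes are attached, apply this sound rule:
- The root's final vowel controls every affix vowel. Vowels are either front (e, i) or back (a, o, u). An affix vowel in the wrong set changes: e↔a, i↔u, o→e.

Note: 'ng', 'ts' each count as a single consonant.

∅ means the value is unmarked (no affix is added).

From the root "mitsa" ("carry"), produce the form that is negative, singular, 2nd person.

Attach person 2nd person -tse → mitsatse.
Attach number singular -wu → mitsatsewu.
Attach polarity negative -wi → mitsatsewuwi.
Apply vowel harmony: mitsatsewuwi → mitsatsawuwu.

mitsatsawuwu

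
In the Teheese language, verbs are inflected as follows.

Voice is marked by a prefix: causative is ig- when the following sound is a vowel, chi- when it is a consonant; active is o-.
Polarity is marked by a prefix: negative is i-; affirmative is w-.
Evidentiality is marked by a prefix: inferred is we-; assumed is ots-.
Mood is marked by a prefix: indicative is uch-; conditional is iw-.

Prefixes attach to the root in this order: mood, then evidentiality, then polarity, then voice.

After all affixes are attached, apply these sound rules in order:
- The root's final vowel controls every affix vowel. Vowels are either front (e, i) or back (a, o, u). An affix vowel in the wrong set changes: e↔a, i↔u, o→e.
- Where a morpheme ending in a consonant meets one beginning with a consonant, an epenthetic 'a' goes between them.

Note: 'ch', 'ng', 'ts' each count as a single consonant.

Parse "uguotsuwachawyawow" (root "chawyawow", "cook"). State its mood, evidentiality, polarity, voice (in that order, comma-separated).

Segment: ig-i-ots-iw-chawyawow.
mood: iw- → conditional.
evidentiality: ots- → assumed.
polarity: i- → negative.
voice: ig/chi- → causative.

conditional, assumed, negative, causative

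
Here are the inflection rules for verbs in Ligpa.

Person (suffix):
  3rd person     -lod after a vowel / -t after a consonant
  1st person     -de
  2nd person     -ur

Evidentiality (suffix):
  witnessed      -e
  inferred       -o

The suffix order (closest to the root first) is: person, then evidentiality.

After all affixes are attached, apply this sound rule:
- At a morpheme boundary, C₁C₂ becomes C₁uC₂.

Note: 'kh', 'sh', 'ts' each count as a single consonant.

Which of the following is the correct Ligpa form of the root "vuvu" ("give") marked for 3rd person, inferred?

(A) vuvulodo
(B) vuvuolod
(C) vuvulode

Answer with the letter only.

A

Attach person 3rd person -lod (after vowel 'u') → vuvulod.
Attach evidentiality inferred -o → vuvulodo.
Epenthesis: no change.
So the correct form is vuvulodo, option (A).
(C) vuvulode is wrong: it uses witnessed instead of inferred for evidentiality.
(B) vuvuolod is wrong: it has the affixes in the wrong order.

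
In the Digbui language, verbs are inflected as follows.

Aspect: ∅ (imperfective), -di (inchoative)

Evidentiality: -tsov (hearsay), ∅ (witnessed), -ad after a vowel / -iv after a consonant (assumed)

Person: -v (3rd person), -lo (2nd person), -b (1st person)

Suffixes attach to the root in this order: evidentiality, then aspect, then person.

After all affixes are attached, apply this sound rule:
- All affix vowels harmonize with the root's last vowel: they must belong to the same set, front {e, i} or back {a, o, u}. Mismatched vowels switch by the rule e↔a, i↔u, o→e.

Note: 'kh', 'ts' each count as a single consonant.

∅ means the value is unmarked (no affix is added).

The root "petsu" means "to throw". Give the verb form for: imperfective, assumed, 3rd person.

Attach evidentiality assumed -ad (after vowel 'u') → petsuad.
aspect = imperfective: zero marking, form stays petsuad.
Attach person 3rd person -v → petsuadv.
Vowel harmony: no change.

petsuadv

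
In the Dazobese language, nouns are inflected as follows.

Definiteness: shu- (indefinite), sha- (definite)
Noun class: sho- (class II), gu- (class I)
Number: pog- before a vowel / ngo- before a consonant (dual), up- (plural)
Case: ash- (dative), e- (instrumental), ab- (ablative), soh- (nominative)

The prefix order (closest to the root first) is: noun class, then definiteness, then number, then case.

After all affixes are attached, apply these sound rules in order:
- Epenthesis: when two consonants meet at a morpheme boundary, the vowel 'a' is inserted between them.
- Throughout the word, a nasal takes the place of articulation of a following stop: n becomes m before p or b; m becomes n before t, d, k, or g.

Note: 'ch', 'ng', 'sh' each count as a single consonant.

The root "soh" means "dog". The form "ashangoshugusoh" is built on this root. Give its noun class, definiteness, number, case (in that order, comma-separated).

Segment: ash-ngo-shu-gu-soh.
noun class: gu- → class I.
definiteness: shu- → indefinite.
number: pog/ngo- → dual.
case: ash- → dative.

class I, indefinite, dual, dative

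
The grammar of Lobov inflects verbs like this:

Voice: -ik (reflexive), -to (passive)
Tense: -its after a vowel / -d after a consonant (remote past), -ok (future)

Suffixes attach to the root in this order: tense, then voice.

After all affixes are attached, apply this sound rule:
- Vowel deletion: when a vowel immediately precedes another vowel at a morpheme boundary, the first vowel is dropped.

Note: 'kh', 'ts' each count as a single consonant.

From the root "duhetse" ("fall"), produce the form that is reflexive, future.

duhetsokik

Attach tense future -ok → duhetseok.
Attach voice reflexive -ik → duhetseokik.
Apply vowel deletion: duhetseokik → duhetsokik.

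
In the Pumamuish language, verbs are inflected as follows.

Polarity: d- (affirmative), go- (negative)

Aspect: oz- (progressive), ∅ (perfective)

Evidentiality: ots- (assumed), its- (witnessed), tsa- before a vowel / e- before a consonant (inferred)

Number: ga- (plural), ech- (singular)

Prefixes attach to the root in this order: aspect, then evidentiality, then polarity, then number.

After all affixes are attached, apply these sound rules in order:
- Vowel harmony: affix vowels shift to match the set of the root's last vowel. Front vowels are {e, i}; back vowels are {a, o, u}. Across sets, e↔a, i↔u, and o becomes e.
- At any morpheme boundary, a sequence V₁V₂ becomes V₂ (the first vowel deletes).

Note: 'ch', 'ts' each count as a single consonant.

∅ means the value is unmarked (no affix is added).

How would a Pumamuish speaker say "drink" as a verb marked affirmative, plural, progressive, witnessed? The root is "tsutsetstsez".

geditseztsutsetstsez

Attach aspect progressive oz- → oztsutsetstsez.
Attach evidentiality witnessed its- → itsoztsutsetstsez.
Attach polarity affirmative d- → ditsoztsutsetstsez.
Attach number plural ga- → gaditsoztsutsetstsez.
Apply vowel harmony: gaditsoztsutsetstsez → geditseztsutsetstsez.
Vowel deletion: no change.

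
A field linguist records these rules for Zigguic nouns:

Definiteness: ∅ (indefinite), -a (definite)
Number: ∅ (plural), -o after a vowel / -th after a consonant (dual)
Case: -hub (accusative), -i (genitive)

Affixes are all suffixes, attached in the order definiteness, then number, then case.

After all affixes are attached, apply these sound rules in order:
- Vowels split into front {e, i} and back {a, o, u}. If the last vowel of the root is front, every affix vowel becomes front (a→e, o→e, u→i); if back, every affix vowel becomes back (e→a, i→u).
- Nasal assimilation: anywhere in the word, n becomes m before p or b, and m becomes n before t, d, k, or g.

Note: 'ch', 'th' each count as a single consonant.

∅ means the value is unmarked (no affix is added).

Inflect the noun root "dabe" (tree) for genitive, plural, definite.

Attach definiteness definite -a → dabea.
number = plural: zero marking, form stays dabea.
Attach case genitive -i → dabeai.
Apply vowel harmony: dabeai → dabeei.
Nasal assimilation: no change.

dabeei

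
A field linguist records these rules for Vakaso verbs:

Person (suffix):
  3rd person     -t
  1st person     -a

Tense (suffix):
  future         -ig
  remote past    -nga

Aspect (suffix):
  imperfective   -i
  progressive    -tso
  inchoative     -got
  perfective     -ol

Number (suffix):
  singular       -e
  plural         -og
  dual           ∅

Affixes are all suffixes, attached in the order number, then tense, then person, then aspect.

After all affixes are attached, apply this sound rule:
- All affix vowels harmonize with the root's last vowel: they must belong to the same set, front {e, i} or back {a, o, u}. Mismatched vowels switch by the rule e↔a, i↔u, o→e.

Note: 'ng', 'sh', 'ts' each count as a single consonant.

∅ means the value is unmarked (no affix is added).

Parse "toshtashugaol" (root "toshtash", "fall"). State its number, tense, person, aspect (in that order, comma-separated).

dual, future, 1st person, perfective

Segment: toshtash-ig-a-ol.
number: ∅ → dual.
tense: -ig → future.
person: -a → 1st person.
aspect: -ol → perfective.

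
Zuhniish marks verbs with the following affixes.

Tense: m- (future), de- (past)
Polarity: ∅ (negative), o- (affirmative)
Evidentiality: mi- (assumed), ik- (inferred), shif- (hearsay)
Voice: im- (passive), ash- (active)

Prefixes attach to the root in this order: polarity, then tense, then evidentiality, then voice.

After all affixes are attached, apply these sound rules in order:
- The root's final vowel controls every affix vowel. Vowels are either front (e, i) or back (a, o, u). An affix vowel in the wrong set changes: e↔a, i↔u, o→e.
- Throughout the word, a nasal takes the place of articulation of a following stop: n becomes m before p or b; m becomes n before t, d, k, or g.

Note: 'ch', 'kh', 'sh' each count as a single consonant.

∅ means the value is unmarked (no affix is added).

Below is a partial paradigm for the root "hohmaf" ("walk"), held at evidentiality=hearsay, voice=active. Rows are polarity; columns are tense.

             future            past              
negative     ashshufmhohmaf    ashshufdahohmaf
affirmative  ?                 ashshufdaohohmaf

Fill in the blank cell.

ashshufmohohmaf

Attach polarity affirmative o- → ohohmaf.
Attach tense future m- → mohohmaf.
Attach evidentiality hearsay shif- → shifmohohmaf.
Attach voice active ash- → ashshifmohohmaf.
Apply vowel harmony: ashshifmohohmaf → ashshufmohohmaf.
Nasal assimilation: no change.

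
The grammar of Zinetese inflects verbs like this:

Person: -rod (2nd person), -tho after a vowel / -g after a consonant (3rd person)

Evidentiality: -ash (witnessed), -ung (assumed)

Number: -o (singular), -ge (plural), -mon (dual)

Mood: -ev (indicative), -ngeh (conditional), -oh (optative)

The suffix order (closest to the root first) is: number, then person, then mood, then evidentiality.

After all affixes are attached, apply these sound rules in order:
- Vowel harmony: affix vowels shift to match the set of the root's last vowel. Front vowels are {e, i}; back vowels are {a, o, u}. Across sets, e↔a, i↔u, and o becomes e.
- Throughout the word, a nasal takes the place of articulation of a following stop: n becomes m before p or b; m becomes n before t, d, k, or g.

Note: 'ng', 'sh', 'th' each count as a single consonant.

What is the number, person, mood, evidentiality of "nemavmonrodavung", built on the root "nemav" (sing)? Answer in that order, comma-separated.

Segment: nemav-mon-rod-ev-ung.
number: -mon → dual.
person: -rod → 2nd person.
mood: -ev → indicative.
evidentiality: -ung → assumed.

dual, 2nd person, indicative, assumed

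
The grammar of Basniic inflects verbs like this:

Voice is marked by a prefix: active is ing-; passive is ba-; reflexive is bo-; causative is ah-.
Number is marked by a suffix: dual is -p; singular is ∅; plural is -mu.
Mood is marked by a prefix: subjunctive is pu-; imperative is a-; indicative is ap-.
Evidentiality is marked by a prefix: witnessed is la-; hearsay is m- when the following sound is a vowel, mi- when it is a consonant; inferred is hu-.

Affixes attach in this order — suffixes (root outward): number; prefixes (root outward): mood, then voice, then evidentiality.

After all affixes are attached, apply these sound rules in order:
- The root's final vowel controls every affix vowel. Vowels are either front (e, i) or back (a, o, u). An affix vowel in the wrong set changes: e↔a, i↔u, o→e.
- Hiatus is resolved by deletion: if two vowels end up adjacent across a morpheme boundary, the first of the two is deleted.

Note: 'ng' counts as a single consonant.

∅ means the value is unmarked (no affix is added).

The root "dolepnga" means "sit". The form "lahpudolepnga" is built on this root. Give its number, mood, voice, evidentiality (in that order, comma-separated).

Segment: la-ah-pu-dolepnga.
number: ∅ → singular.
mood: pu- → subjunctive.
voice: ah- → causative.
evidentiality: la- → witnessed.

singular, subjunctive, causative, witnessed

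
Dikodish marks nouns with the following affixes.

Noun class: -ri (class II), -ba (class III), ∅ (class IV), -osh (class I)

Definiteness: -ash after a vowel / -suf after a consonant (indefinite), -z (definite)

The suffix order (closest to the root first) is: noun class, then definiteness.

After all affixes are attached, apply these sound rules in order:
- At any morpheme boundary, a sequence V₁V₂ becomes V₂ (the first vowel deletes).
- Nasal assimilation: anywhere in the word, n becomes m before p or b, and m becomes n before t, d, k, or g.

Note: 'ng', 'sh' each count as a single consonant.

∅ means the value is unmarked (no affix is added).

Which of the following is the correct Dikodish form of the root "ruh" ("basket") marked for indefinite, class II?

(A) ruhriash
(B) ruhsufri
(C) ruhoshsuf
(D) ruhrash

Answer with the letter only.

D

Attach noun class class II -ri → ruhri.
Attach definiteness indefinite -ash (after vowel 'i') → ruhriash.
Apply vowel deletion: ruhriash → ruhrash.
Nasal assimilation: no change.
So the correct form is ruhrash, option (D).
(C) ruhoshsuf is wrong: it uses class I instead of class II for noun class.
(A) ruhriash is wrong: it fails to apply the sound rule(s).
(B) ruhsufri is wrong: it has the affixes in the wrong order.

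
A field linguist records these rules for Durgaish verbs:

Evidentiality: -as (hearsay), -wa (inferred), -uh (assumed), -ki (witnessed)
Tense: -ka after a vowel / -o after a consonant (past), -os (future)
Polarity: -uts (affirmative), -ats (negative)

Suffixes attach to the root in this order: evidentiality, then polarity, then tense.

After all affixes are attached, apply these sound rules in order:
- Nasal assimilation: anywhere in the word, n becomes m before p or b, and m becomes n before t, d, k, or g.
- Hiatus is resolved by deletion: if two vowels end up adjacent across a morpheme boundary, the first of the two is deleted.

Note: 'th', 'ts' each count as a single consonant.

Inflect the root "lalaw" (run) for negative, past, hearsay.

lalawasatso

Attach evidentiality hearsay -as → lalawas.
Attach polarity negative -ats → lalawasats.
Attach tense past -o (after consonant 'ts') → lalawasatso.
Nasal assimilation: no change.
Vowel deletion: no change.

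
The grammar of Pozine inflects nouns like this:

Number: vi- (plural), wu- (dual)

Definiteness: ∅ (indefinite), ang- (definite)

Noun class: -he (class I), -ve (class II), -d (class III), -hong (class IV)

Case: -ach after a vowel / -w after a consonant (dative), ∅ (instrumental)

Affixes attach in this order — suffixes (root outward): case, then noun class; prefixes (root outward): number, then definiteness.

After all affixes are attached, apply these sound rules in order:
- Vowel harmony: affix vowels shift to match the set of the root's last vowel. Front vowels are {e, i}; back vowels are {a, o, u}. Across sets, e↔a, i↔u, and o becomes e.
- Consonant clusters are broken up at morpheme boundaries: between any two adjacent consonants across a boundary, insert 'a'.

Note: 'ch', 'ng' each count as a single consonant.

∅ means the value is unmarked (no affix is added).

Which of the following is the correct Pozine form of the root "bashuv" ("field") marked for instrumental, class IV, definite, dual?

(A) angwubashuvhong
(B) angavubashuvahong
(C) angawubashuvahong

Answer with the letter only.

case = instrumental: zero marking, form stays bashuv.
Attach number dual wu- → wubashuv.
Attach definiteness definite ang- → angwubashuv.
Attach noun class class IV -hong → angwubashuvhong.
Vowel harmony: no change.
Apply epenthesis: angwubashuvhong → angawubashuvahong.
So the correct form is angawubashuvahong, option (C).
(A) angwubashuvhong is wrong: it fails to apply the sound rule(s).
(B) angavubashuvahong is wrong: it uses plural instead of dual for number.

C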